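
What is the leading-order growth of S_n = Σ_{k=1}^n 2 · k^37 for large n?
S_n ~ n^38 / 19

By integral comparison (Euler-Maclaurin), Σ_{k=1}^n 2 · k^37 = 2 · ∫_0^n x^37 dx + O(n^37) = 2 · n^38/38 = n^38 / 19 + O(n^37). (Equivalently, Faulhaber's formula gives the same leading term.)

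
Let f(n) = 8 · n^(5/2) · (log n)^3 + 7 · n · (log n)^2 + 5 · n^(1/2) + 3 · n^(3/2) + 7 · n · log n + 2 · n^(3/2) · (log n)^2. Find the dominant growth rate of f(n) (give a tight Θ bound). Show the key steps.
f(n) ∈ Θ(n^(5/2) · (log n)^3)

Compare the terms by growth order. For large n, n^a · (log n)^b dominates n^a' · (log n)^b' iff a > a', or (a = a' and b > b'). Ranking the 6 terms shows the dominant one is 8 · n^(5/2) · (log n)^3. Hence f(n) ∈ Θ(n^(5/2) · (log n)^3).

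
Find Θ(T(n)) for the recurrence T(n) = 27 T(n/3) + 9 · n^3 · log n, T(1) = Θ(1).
T(n) = Θ(n^3 · (log n)^2)

Here log_3 27 = 3 and f(n) = 9 · n^3 · log n = Θ(n^(log_3 27) · (log n)^1). This is the extended Case 2 of the master theorem (f matches the critical exponent up to log factors), giving T(n) = Θ(n^(log_3 27) · (log n)^(1+1)) = Θ(n^3 · (log n)^2).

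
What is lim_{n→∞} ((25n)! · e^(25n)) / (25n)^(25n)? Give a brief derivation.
lim = ∞

Stirling: (25n)! ~ sqrt(2π·25n) · (25n/e)^(25n). Hence
  (25n)! · e^(25n) / (25n)^(25n) ~ sqrt(2π·25n) = sqrt(2π·25) · sqrt(n) → ∞.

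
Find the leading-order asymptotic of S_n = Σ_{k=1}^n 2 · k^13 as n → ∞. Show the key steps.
S_n ~ n^14 / 7

By integral comparison (Euler-Maclaurin), Σ_{k=1}^n 2 · k^13 = 2 · ∫_0^n x^13 dx + O(n^13) = 2 · n^14/14 = n^14 / 7 + O(n^13). (Equivalently, Faulhaber's formula gives the same leading term.)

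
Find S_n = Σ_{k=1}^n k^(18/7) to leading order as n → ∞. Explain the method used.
S_n ~ (7/25) · n^(25/7)

Integral comparison: Σ_{k=1}^n k^(18/7) = ∫_0^n x^(18/7) dx + O(n^(18/7)). The integral is n^(1 + 18/7) / (1 + 18/7) = n^((18+7)/7) / ((18+7)/7) = (7/25) · n^(25/7).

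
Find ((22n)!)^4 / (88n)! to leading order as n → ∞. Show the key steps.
((22n)!)^4/(88n)! ~ ((2π·22n)^(3/2) / 2) · 4^(−4·22n)  →  0

Write N = 22n. Stirling: N! ~ sqrt(2π N)(N/e)^N and (4N)! ~ sqrt(2π·4N)·(4N/e)^(4N).
  (N!)^4/(4N)! ~ (2π N)^(4/2) (N/e)^(4N) / [sqrt(2π·4N) (4N/e)^(4N)]
     = (2π N)^(4/2) / sqrt(2π·4N) · (N/(4N))^(4N)
     = (2π N)^((4−1)/2) / 2 · 4^(−4N).
Since 4^4 > 1, the factor 4^(−4N) decays exponentially, so the ratio → 0. Substituting N = 22n gives the stated form.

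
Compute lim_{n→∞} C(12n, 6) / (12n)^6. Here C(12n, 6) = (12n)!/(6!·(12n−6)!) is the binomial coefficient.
lim = 1/6! = 1/720

With N = 12n → ∞: C(N, 6) / N^6 = [N(N−1)…(N−5)] / (6! · N^6) = (1/6!) · 1 · (1 − 1/(12n)) · … · (1 − 5/(12n)). Each factor → 1 as N → ∞, so the limit is 1/6! = 1/720.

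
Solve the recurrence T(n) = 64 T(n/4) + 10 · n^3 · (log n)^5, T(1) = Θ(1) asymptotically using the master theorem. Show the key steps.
T(n) = Θ(n^3 · (log n)^6)

Here log_4 64 = 3 and f(n) = 10 · n^3 · (log n)^5 = Θ(n^(log_4 64) · (log n)^5). This is the extended Case 2 of the master theorem (f matches the critical exponent up to log factors), giving T(n) = Θ(n^(log_4 64) · (log n)^(5+1)) = Θ(n^3 · (log n)^6).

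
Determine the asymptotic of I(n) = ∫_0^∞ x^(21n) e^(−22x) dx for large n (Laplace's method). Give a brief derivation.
I(n) ~ (sqrt(2π·21n) / 22) · (21n/(22e))^(21n)

Write the integrand as exp(21n ln x − 22x) and set f(x) = 21n ln x − 22x. Then f'(x) = 21n/x − 22 = 0 at x* = 21n/22, and f''(x*) = −21n/x*^2 = −22^2/(21n). Laplace's method (interior maximum) gives
  I(n) ~ e^(f(x*)) · sqrt(2π / |f''(x*)|)
        = exp(21n ln(21n/22) − 21n) · sqrt(2π · 21n / 22^2)
        = (21n/22)^(21n) e^(−21n) · sqrt(2π·21n) / 22
        = (sqrt(2π·21n) / 22) · (21n/(22e))^(21n).
This matches Γ(21n+1)/22^(21n+1) with Stirling applied to Γ.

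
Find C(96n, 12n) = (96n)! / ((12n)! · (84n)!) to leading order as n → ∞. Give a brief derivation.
C(96n, 12n) ~ (16777216/823543)^(12n) · sqrt(4/(7π·12n))

Write N = 12n. Apply Stirling to each factorial:
  (8N)! ~ sqrt(2π·8N) · (8N/e)^(8N),
  N! ~ sqrt(2π N) · (N/e)^N,
  (7N)! ~ sqrt(2π·7N) · (7N/e)^(7N).
The exponential factors combine to (8N)^(8N) / (N^N · (7N)^(7N)) = 8^(8N)/7^(7N) = (8^8/7^7)^N = (16777216/823543)^N.
The square-root prefactors combine to sqrt(2π·8N) / (sqrt(2π N)·sqrt(2π·7N)) = sqrt(8 / (2π·7·N)) = sqrt(4/(7π·12n)).
Substituting N = 12n: C(96n, 12n) ~ (16777216/823543)^(12n) · sqrt(4/(7π·12n)).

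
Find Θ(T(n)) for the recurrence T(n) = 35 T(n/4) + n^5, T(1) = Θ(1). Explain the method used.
T(n) = Θ(n^5)

log_4 35 ≈ 2.565. f(n) = n^5 dominates n^(log_4 35) since 5 > 2.565, and the regularity condition a·f(n/b) = 35·(n/4)^5 = (35/1024)·n^5 ≤ c·f(n) holds with c = 35/1024 ≈ 0.0342 < 1. So this is Case 3: T(n) = Θ(f(n)) = Θ(n^5).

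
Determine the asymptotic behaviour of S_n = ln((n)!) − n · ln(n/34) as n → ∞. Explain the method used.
S_n ~ n · (ln 34 − 1) + O(ln n)

Stirling: ln((n)!) = n ln(n) − n + O(ln n).
  S_n = n ln(n) − n − n ln(n/34) + O(ln n)
      = n ln(n) − n ln n + n ln 34 − n + O(ln n)
      = n ln 34 − n + O(ln n)
      = n (ln 34 − 1) + O(ln n).
Numerically ln(34) − 1 ≈ 2.5264.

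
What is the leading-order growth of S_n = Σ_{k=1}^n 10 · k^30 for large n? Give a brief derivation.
S_n ~ 10 · n^31 / 31

By integral comparison (Euler-Maclaurin), Σ_{k=1}^n 10 · k^30 = 10 · ∫_0^n x^30 dx + O(n^30) = 10 · n^31/31 + O(n^30). (Equivalently, Faulhaber's formula gives the same leading term.)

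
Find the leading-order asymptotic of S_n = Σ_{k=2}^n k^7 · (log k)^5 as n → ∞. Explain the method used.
S_n ~ n^8 · (log n)^5 / 8

By integral comparison, S_n = ∫_1^n x^7 · (log x)^5 dx + O(n^7 · (log n)^5). For the integral, the leading term of ∫_1^n x^7 (log x)^5 dx is n^8/8 · (log n)^5 (by repeated integration by parts; each step lowers the log-exponent and produces a relatively O(1/log n) correction). Hence S_n ~ n^8 · (log n)^5 / 8.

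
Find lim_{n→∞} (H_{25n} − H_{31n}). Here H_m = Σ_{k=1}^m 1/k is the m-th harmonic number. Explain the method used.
lim = ln(25/31)

Euler-Maclaurin gives H_m = ln m + γ + 1/(2m) + O(1/m^2). The γ and O(1/m) terms cancel in the difference:
  H_{25n} − H_{31n} = ln(25n) − ln(31n) + O(1/n) = ln(25/31) + O(1/n).
Hence the limit is ln(25/31).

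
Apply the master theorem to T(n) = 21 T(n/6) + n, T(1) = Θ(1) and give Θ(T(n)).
T(n) = Θ(n^(log_6 21))

Master theorem: compare f(n) = n to n^(log_6 21) where log_6 21 ≈ 1.699. Since 1 < log_6 21, we have f(n) = O(n^(log_6 21 − ε)) for some ε > 0 — Case 1. Hence T(n) = Θ(n^(log_6 21)).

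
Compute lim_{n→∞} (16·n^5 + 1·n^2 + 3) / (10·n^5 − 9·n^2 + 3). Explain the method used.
lim = 16/10 = 8/5

For large n the leading n^5 terms dominate both numerator and denominator. Dividing top and bottom by n^5, every other term tends to 0, leaving 16/10 = 8/5.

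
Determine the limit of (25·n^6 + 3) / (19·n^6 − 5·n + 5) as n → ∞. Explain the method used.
lim = 25/19

For large n the leading n^6 terms dominate both numerator and denominator. Dividing top and bottom by n^6, every other term tends to 0, leaving 25/19.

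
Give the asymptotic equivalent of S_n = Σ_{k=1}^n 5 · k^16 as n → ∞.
S_n ~ 5 · n^17 / 17

By integral comparison (Euler-Maclaurin), Σ_{k=1}^n 5 · k^16 = 5 · ∫_0^n x^16 dx + O(n^16) = 5 · n^17/17 + O(n^16). (Equivalently, Faulhaber's formula gives the same leading term.)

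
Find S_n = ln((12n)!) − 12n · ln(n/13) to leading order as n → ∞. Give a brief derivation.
S_n ~ 12n · (ln 156 − 1) + O(ln n)

Stirling: ln((12n)!) = 12n ln(12n) − 12n + O(ln n).
  S_n = 12n ln(12n) − 12n − 12n ln(n/13) + O(ln n)
      = 12n ln(12n) − 12n ln n + 12n ln 13 − 12n + O(ln n)
      = 12n ln 12 + 12n ln 13 − 12n + O(ln n)
      = 12n (ln 156 − 1) + O(ln n).
Numerically ln(156) − 1 ≈ 4.0499.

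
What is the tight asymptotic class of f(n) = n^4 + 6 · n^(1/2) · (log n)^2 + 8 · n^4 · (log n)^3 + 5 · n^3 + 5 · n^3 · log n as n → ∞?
f(n) ∈ Θ(n^4 · (log n)^3)

Compare the terms by growth order. For large n, n^a · (log n)^b dominates n^a' · (log n)^b' iff a > a', or (a = a' and b > b'). Ranking the 5 terms shows the dominant one is 8 · n^4 · (log n)^3. Hence f(n) ∈ Θ(n^4 · (log n)^3).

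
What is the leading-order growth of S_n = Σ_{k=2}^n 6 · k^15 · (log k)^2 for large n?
S_n ~ 3 · n^16 · (log n)^2 / 8

By integral comparison, S_n = ∫_1^n 6 · x^15 · (log x)^2 dx + O(n^15 · (log n)^2). For the integral, the leading term of ∫_1^n x^15 (log x)^2 dx is n^16/16 · (log n)^2 (by repeated integration by parts; each step lowers the log-exponent and produces a relatively O(1/log n) correction). Hence S_n ~ 3 · n^16 · (log n)^2 / 8.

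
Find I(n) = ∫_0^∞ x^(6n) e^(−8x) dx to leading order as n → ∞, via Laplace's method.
I(n) ~ (sqrt(2π·6n) / 8) · (6n/(8e))^(6n)

Write the integrand as exp(6n ln x − 8x) and set f(x) = 6n ln x − 8x. Then f'(x) = 6n/x − 8 = 0 at x* = 6n/8, and f''(x*) = −6n/x*^2 = −8^2/(6n). Laplace's method (interior maximum) gives
  I(n) ~ e^(f(x*)) · sqrt(2π / |f''(x*)|)
        = exp(6n ln(6n/8) − 6n) · sqrt(2π · 6n / 8^2)
        = (6n/8)^(6n) e^(−6n) · sqrt(2π·6n) / 8
        = (sqrt(2π·6n) / 8) · (6n/(8e))^(6n).
This matches Γ(6n+1)/8^(6n+1) with Stirling applied to Γ.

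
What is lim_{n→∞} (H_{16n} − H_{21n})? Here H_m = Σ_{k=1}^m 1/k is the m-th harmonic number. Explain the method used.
lim = ln(16/21)

Euler-Maclaurin gives H_m = ln m + γ + 1/(2m) + O(1/m^2). The γ and O(1/m) terms cancel in the difference:
  H_{16n} − H_{21n} = ln(16n) − ln(21n) + O(1/n) = ln(16/21) + O(1/n).
Hence the limit is ln(16/21).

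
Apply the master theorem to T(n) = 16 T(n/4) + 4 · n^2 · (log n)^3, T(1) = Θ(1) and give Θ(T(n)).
T(n) = Θ(n^2 · (log n)^4)

Here log_4 16 = 2 and f(n) = 4 · n^2 · (log n)^3 = Θ(n^(log_4 16) · (log n)^3). This is the extended Case 2 of the master theorem (f matches the critical exponent up to log factors), giving T(n) = Θ(n^(log_4 16) · (log n)^(3+1)) = Θ(n^2 · (log n)^4).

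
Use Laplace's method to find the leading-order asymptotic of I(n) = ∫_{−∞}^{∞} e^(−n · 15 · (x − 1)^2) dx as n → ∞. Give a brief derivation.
I(n) = sqrt(π/(15n))

Here φ(x) = 15 · (x − 1)^2 has its unique minimum at x* = 1 with φ(x*) = 0 and φ''(x*) = 30. Laplace's method gives
  I(n) ~ e^(−n φ(x*)) · sqrt(2π / (n · φ''(x*))) = sqrt(2π / (30n)) = sqrt(π/(15n)).
This is exact: substituting u = (x − 1)·sqrt(15n) gives I(n) = (1/sqrt(15n)) ∫_{−∞}^{∞} e^(−u^2) du = sqrt(π/(15n)).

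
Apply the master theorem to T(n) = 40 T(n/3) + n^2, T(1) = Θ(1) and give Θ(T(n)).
T(n) = Θ(n^(log_3 40))

Master theorem: compare f(n) = n^2 to n^(log_3 40) where log_3 40 ≈ 3.358. Since 2 < log_3 40, we have f(n) = O(n^(log_3 40 − ε)) for some ε > 0 — Case 1. Hence T(n) = Θ(n^(log_3 40)).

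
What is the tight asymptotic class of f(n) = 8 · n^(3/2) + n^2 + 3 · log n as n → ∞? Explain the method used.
f(n) ∈ Θ(n^2)

Compare the terms by growth order. For large n, n^a · (log n)^b dominates n^a' · (log n)^b' iff a > a', or (a = a' and b > b'). Ranking the 3 terms shows the dominant one is n^2. Hence f(n) ∈ Θ(n^2).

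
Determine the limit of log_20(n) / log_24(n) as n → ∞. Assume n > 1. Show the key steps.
lim = ln(24) / ln(20) = log_20(24)

Change of base: log_20(n) = ln n / ln 20 and log_24(n) = ln n / ln 24. The ratio is (ln n / ln 20) · (ln 24 / ln n) = ln 24 / ln 20, a constant independent of n. So the limit is ln 24 / ln 20 = log_20(24).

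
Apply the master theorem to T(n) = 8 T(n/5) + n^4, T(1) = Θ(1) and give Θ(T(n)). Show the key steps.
T(n) = Θ(n^4)

log_5 8 ≈ 1.292. f(n) = n^4 dominates n^(log_5 8) since 4 > 1.292, and the regularity condition a·f(n/b) = 8·(n/5)^4 = (8/625)·n^4 ≤ c·f(n) holds with c = 8/625 ≈ 0.0128 < 1. So this is Case 3: T(n) = Θ(f(n)) = Θ(n^4).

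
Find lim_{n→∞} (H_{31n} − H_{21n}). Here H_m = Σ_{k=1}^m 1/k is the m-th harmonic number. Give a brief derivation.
lim = ln(31/21)

Euler-Maclaurin gives H_m = ln m + γ + 1/(2m) + O(1/m^2). The γ and O(1/m) terms cancel in the difference:
  H_{31n} − H_{21n} = ln(31n) − ln(21n) + O(1/n) = ln(31/21) + O(1/n).
Hence the limit is ln(31/21).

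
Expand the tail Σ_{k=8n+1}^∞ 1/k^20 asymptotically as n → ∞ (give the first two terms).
Σ_{k>8n} 1/k^20 = 1/(19 · (8n)^19) − 1/(2 · (8n)^20) + O(1/(8n)^21)

Compare to the integral: ∫_{8n}^∞ x^(−20) dx = [−x^(−19)/19]_{8n}^∞ = 1/((20−1)·(8n)^19). The Euler-Maclaurin correction adds −f(8n)/2 = −1/(2·(8n)^20). Euler-Maclaurin then gives
  Σ_{k>8n} 1/k^20 = ∫_{8n}^∞ dx/x^20 − 1/(2·(8n)^20) + O(1/(8n)^21).
(Equivalently this is ζ(20) − Σ_{k≤8n} 1/k^20.)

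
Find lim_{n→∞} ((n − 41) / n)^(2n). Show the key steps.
lim = e^(−82)

Rewrite as (1 − 41/n)^(2n). By the standard limit (1 + x/n)^n → e^x, we have (1 − 41/n)^n → e^(−41), and raising to the 2nd power gives e^(−82).
More precisely, ln[(1 − 41/n)^(2n)] = 2n · ln(1 − 41/n) = 2n · (-41/n + O(1/n^2)) = -82 + O(1/n) → -82.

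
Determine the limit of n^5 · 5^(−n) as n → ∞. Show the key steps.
lim = 0

Exponentials with base > 1 dominate every fixed polynomial: for any fixed c, n^c / 5^n → 0 as n → ∞ (e.g. by the ratio test, or by writing 5^n = e^(n ln 5) and noting e^(n ln 5) / n^c → ∞). Hence n^5 · 5^(−n) = n^5 / 5^n → 0.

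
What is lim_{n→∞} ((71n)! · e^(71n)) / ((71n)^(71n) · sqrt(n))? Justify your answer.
lim = sqrt(2π·71)

Stirling: (71n)! ~ sqrt(2π·71n) · (71n/e)^(71n). Hence
  (71n)! · e^(71n) / (71n)^(71n) ~ sqrt(2π·71n).
Dividing by sqrt(n): sqrt(2π·71n) / sqrt(n) = sqrt(2π·71) · n^((1−1)/2), so the limit is sqrt(2π·71).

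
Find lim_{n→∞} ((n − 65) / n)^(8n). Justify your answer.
lim = e^(−520)

Rewrite as (1 − 65/n)^(8n). By the standard limit (1 + x/n)^n → e^x, we have (1 − 65/n)^n → e^(−65), and raising to the 8th power gives e^(−520).
More precisely, ln[(1 − 65/n)^(8n)] = 8n · ln(1 − 65/n) = 8n · (-65/n + O(1/n^2)) = -520 + O(1/n) → -520.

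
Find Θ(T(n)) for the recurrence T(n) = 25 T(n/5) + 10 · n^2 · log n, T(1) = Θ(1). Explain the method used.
T(n) = Θ(n^2 · (log n)^2)

Here log_5 25 = 2 and f(n) = 10 · n^2 · log n = Θ(n^(log_5 25) · (log n)^1). This is the extended Case 2 of the master theorem (f matches the critical exponent up to log factors), giving T(n) = Θ(n^(log_5 25) · (log n)^(1+1)) = Θ(n^2 · (log n)^2).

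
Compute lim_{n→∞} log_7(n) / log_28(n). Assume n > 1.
lim = ln(28) / ln(7) = log_7(28)

Change of base: log_7(n) = ln n / ln 7 and log_28(n) = ln n / ln 28. The ratio is (ln n / ln 7) · (ln 28 / ln n) = ln 28 / ln 7, a constant independent of n. So the limit is ln 28 / ln 7 = log_7(28).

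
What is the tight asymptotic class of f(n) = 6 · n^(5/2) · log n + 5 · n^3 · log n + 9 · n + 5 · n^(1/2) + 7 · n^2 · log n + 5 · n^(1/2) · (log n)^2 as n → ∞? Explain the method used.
f(n) ∈ Θ(n^3 · log n)

Compare the terms by growth order. For large n, n^a · (log n)^b dominates n^a' · (log n)^b' iff a > a', or (a = a' and b > b'). Ranking the 6 terms shows the dominant one is 5 · n^3 · log n. Hence f(n) ∈ Θ(n^3 · log n).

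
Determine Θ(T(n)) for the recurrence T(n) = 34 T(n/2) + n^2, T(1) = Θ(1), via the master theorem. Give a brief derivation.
T(n) = Θ(n^(log_2 34))

Master theorem: compare f(n) = n^2 to n^(log_2 34) where log_2 34 ≈ 5.087. Since 2 < log_2 34, we have f(n) = O(n^(log_2 34 − ε)) for some ε > 0 — Case 1. Hence T(n) = Θ(n^(log_2 34)).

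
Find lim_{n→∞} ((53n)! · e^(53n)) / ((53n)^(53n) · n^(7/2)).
lim = 0

Stirling: (53n)! ~ sqrt(2π·53n) · (53n/e)^(53n). Hence
  (53n)! · e^(53n) / (53n)^(53n) ~ sqrt(2π·53n).
Dividing by n^(7/2): sqrt(2π·53n) / n^(7/2) = sqrt(2π·53) · n^((1−7)/2), so the expression behaves like sqrt(2π·53) · n^((1−7)/2) → 0.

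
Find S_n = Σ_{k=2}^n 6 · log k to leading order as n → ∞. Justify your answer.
S_n ~ 6 · (n log n − n)

By integral comparison, S_n = ∫_1^n 6 · log x dx + O(log n). For the integral, ∫ log x dx = n log n − n. Hence S_n ~ 6 · (n log n − n).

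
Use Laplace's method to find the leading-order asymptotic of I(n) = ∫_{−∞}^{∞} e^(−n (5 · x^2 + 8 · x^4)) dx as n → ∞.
I(n) ~ sqrt(π/(5n))

φ(x) = 5 · x^2 + 8 · x^4 has its unique global minimum at x* = 0 (since φ'(x) = 10x + 32x^3 = 0 only at x = 0 for real x with both coefficients positive, and φ → ∞ as |x| → ∞). At x* = 0, φ(0) = 0 and φ''(0) = 10. Laplace's method then gives
  I(n) ~ sqrt(2π / (n · φ''(0))) · e^(−n φ(0)) = sqrt(2π / (10n)) = sqrt(π/(5n)).
The 8 · x^4 term contributes only at subleading order (an O(1/n) relative correction).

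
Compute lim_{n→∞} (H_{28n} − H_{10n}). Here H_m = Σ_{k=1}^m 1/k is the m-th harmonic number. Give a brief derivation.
lim = ln(28/10) = ln(14/5)

Euler-Maclaurin gives H_m = ln m + γ + 1/(2m) + O(1/m^2). The γ and O(1/m) terms cancel in the difference:
  H_{28n} − H_{10n} = ln(28n) − ln(10n) + O(1/n) = ln(28/10) + O(1/n).
Hence the limit is ln(28/10) = ln(14/5).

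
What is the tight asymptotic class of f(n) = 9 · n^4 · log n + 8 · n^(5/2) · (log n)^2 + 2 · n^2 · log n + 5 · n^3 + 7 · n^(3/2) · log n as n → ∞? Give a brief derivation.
f(n) ∈ Θ(n^4 · log n)

Compare the terms by growth order. For large n, n^a · (log n)^b dominates n^a' · (log n)^b' iff a > a', or (a = a' and b > b'). Ranking the 5 terms shows the dominant one is 9 · n^4 · log n. Hence f(n) ∈ Θ(n^4 · log n).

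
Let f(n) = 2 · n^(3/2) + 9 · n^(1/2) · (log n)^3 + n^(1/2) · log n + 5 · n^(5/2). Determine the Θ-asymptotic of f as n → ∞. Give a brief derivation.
f(n) ∈ Θ(n^(5/2))

Compare the terms by growth order. For large n, n^a · (log n)^b dominates n^a' · (log n)^b' iff a > a', or (a = a' and b > b'). Ranking the 4 terms shows the dominant one is 5 · n^(5/2). Hence f(n) ∈ Θ(n^(5/2)).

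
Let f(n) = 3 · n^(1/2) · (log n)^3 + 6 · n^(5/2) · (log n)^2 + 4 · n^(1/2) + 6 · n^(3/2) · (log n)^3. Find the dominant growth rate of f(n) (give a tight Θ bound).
f(n) ∈ Θ(n^(5/2) · (log n)^2)

Compare the terms by growth order. For large n, n^a · (log n)^b dominates n^a' · (log n)^b' iff a > a', or (a = a' and b > b'). Ranking the 4 terms shows the dominant one is 6 · n^(5/2) · (log n)^2. Hence f(n) ∈ Θ(n^(5/2) · (log n)^2).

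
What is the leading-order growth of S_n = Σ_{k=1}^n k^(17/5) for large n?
S_n ~ (5/22) · n^(22/5)

Integral comparison: Σ_{k=1}^n k^(17/5) = ∫_0^n x^(17/5) dx + O(n^(17/5)). The integral is n^(1 + 17/5) / (1 + 17/5) = n^((17+5)/5) / ((17+5)/5) = (5/22) · n^(22/5).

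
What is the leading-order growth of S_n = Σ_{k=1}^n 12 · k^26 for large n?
S_n ~ 4 · n^27 / 9

By integral comparison (Euler-Maclaurin), Σ_{k=1}^n 12 · k^26 = 12 · ∫_0^n x^26 dx + O(n^26) = 12 · n^27/27 = 4 · n^27 / 9 + O(n^26). (Equivalently, Faulhaber's formula gives the same leading term.)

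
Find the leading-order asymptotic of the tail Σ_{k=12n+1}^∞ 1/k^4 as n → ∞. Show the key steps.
Σ_{k>12n} 1/k^4 ~ 1/(3 · (12n)^3)

Compare to the integral: ∫_{12n}^∞ x^(−4) dx = [−x^(−3)/3]_{12n}^∞ = 1/((4−1)·(12n)^3). Euler-Maclaurin then gives
  Σ_{k>12n} 1/k^4 = ∫_{12n}^∞ dx/x^4 − 1/(2·(12n)^4) + O(1/(12n)^5).
(Equivalently this is ζ(4) − Σ_{k≤12n} 1/k^4.)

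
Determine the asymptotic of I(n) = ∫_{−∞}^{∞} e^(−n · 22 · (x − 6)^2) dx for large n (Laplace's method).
I(n) = sqrt(π/(22n))

Here φ(x) = 22 · (x − 6)^2 has its unique minimum at x* = 6 with φ(x*) = 0 and φ''(x*) = 44. Laplace's method gives
  I(n) ~ e^(−n φ(x*)) · sqrt(2π / (n · φ''(x*))) = sqrt(2π / (44n)) = sqrt(π/(22n)).
This is exact: substituting u = (x − 6)·sqrt(22n) gives I(n) = (1/sqrt(22n)) ∫_{−∞}^{∞} e^(−u^2) du = sqrt(π/(22n)).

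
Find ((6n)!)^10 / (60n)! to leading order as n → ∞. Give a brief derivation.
((6n)!)^10/(60n)! ~ ((2π·6n)^(9/2) / sqrt(10)) · 10^(−10·6n)  →  0

Write N = 6n. Stirling: N! ~ sqrt(2π N)(N/e)^N and (10N)! ~ sqrt(2π·10N)·(10N/e)^(10N).
  (N!)^10/(10N)! ~ (2π N)^(10/2) (N/e)^(10N) / [sqrt(2π·10N) (10N/e)^(10N)]
     = (2π N)^(10/2) / sqrt(2π·10N) · (N/(10N))^(10N)
     = (2π N)^((10−1)/2) / sqrt(10) · 10^(−10N).
Since 10^10 > 1, the factor 10^(−10N) decays exponentially, so the ratio → 0. Substituting N = 6n gives the stated form.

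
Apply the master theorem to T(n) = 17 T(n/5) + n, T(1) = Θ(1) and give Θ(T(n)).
T(n) = Θ(n^(log_5 17))

Master theorem: compare f(n) = n to n^(log_5 17) where log_5 17 ≈ 1.760. Since 1 < log_5 17, we have f(n) = O(n^(log_5 17 − ε)) for some ε > 0 — Case 1. Hence T(n) = Θ(n^(log_5 17)).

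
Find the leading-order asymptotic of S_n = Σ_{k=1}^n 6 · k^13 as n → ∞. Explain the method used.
S_n ~ 3 · n^14 / 7

By integral comparison (Euler-Maclaurin), Σ_{k=1}^n 6 · k^13 = 6 · ∫_0^n x^13 dx + O(n^13) = 6 · n^14/14 = 3 · n^14 / 7 + O(n^13). (Equivalently, Faulhaber's formula gives the same leading term.)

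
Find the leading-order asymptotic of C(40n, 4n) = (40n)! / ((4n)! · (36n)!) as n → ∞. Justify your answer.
C(40n, 4n) ~ (10000000000/387420489)^(4n) · sqrt(5/(9π·4n))

Write N = 4n. Apply Stirling to each factorial:
  (10N)! ~ sqrt(2π·10N) · (10N/e)^(10N),
  N! ~ sqrt(2π N) · (N/e)^N,
  (9N)! ~ sqrt(2π·9N) · (9N/e)^(9N).
The exponential factors combine to (10N)^(10N) / (N^N · (9N)^(9N)) = 10^(10N)/9^(9N) = (10^10/9^9)^N = (10000000000/387420489)^N.
The square-root prefactors combine to sqrt(2π·10N) / (sqrt(2π N)·sqrt(2π·9N)) = sqrt(10 / (2π·9·N)) = sqrt(5/(9π·4n)).
Substituting N = 4n: C(40n, 4n) ~ (10000000000/387420489)^(4n) · sqrt(5/(9π·4n)).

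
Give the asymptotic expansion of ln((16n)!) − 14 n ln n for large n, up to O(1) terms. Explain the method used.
ln((16n)!) − 14 n ln n = 2 n ln n + 16(ln 16 − 1) n + (1/2) ln(2π·16n) + O(1/n)

Stirling: ln((16n)!) = 16n ln(16n) − 16n + (1/2) ln(2π·16n) + O(1/n).
Expand 16n ln(16n) = 16n (ln n + ln 16) = 16n ln n + 16n ln 16.
Subtract 14n ln n: leading term is (16 − 14) n ln n = 2 n ln n. The next term is 16n ln 16 − 16n = 16(ln 16 − 1) n. Then the (1/2) ln(2π·16n) correction.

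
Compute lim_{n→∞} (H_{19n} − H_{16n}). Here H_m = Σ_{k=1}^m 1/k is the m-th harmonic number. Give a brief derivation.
lim = ln(19/16)

Euler-Maclaurin gives H_m = ln m + γ + 1/(2m) + O(1/m^2). The γ and O(1/m) terms cancel in the difference:
  H_{19n} − H_{16n} = ln(19n) − ln(16n) + O(1/n) = ln(19/16) + O(1/n).
Hence the limit is ln(19/16).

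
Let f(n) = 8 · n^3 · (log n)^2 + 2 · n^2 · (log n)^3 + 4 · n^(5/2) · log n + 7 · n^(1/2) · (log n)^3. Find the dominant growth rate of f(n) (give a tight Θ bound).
f(n) ∈ Θ(n^3 · (log n)^2)

Compare the terms by growth order. For large n, n^a · (log n)^b dominates n^a' · (log n)^b' iff a > a', or (a = a' and b > b'). Ranking the 4 terms shows the dominant one is 8 · n^3 · (log n)^2. Hence f(n) ∈ Θ(n^3 · (log n)^2).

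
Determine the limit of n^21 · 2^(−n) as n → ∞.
lim = 0

Exponentials with base > 1 dominate every fixed polynomial: for any fixed c, n^c / 2^n → 0 as n → ∞ (e.g. by the ratio test, or by writing 2^n = e^(n ln 2) and noting e^(n ln 2) / n^c → ∞). Hence n^21 · 2^(−n) = n^21 / 2^n → 0.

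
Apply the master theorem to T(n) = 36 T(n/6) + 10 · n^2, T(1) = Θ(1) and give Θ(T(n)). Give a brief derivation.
T(n) = Θ(n^2 log n)

log_6 36 = 2, and f(n) = 10 · n^2 = Θ(n^(log_6 36)). This is Case 2 of the master theorem: T(n) = Θ(f(n) · log n) = Θ(n^2 log n).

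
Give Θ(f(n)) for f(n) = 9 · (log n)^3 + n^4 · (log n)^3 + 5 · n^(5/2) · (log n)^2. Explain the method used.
f(n) ∈ Θ(n^4 · (log n)^3)

Compare the terms by growth order. For large n, n^a · (log n)^b dominates n^a' · (log n)^b' iff a > a', or (a = a' and b > b'). Ranking the 3 terms shows the dominant one is n^4 · (log n)^3. Hence f(n) ∈ Θ(n^4 · (log n)^3).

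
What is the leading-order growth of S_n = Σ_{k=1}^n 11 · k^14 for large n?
S_n ~ 11 · n^15 / 15

By integral comparison (Euler-Maclaurin), Σ_{k=1}^n 11 · k^14 = 11 · ∫_0^n x^14 dx + O(n^14) = 11 · n^15/15 + O(n^14). (Equivalently, Faulhaber's formula gives the same leading term.)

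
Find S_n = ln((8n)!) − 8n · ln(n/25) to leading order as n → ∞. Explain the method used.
S_n ~ 8n · (ln 200 − 1) + O(ln n)

Stirling: ln((8n)!) = 8n ln(8n) − 8n + O(ln n).
  S_n = 8n ln(8n) − 8n − 8n ln(n/25) + O(ln n)
      = 8n ln(8n) − 8n ln n + 8n ln 25 − 8n + O(ln n)
      = 8n ln 8 + 8n ln 25 − 8n + O(ln n)
      = 8n (ln 200 − 1) + O(ln n).
Numerically ln(200) − 1 ≈ 4.2983.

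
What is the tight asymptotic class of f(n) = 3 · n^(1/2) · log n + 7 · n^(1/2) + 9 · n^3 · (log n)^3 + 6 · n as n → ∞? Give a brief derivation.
f(n) ∈ Θ(n^3 · (log n)^3)

Compare the terms by growth order. For large n, n^a · (log n)^b dominates n^a' · (log n)^b' iff a > a', or (a = a' and b > b'). Ranking the 4 terms shows the dominant one is 9 · n^3 · (log n)^3. Hence f(n) ∈ Θ(n^3 · (log n)^3).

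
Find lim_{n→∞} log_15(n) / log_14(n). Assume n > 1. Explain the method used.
lim = ln(14) / ln(15) = log_15(14)

Change of base: log_15(n) = ln n / ln 15 and log_14(n) = ln n / ln 14. The ratio is (ln n / ln 15) · (ln 14 / ln n) = ln 14 / ln 15, a constant independent of n. So the limit is ln 14 / ln 15 = log_15(14).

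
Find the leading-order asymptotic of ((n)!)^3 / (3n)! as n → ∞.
((n)!)^3/(3n)! ~ ((2π·n)^(2/2) / sqrt(3)) · 3^(−3·n)  →  0

Write N = n. Stirling: N! ~ sqrt(2π N)(N/e)^N and (3N)! ~ sqrt(2π·3N)·(3N/e)^(3N).
  (N!)^3/(3N)! ~ (2π N)^(3/2) (N/e)^(3N) / [sqrt(2π·3N) (3N/e)^(3N)]
     = (2π N)^(3/2) / sqrt(2π·3N) · (N/(3N))^(3N)
     = (2π N)^((3−1)/2) / sqrt(3) · 3^(−3N).
Since 3^3 > 1, the factor 3^(−3N) decays exponentially, so the ratio → 0. Substituting N = n gives the stated form.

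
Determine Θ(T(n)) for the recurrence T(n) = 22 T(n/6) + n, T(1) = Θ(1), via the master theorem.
T(n) = Θ(n^(log_6 22))

Master theorem: compare f(n) = n to n^(log_6 22) where log_6 22 ≈ 1.725. Since 1 < log_6 22, we have f(n) = O(n^(log_6 22 − ε)) for some ε > 0 — Case 1. Hence T(n) = Θ(n^(log_6 22)).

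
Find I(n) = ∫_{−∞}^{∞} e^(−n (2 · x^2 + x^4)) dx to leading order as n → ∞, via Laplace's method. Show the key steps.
I(n) ~ sqrt(π/(2n))

φ(x) = 2 · x^2 + x^4 has its unique global minimum at x* = 0 (since φ'(x) = 4x + 4x^3 = 0 only at x = 0 for real x with both coefficients positive, and φ → ∞ as |x| → ∞). At x* = 0, φ(0) = 0 and φ''(0) = 4. Laplace's method then gives
  I(n) ~ sqrt(2π / (n · φ''(0))) · e^(−n φ(0)) = sqrt(2π / (4n)) = sqrt(π/(2n)).
The x^4 term contributes only at subleading order (an O(1/n) relative correction).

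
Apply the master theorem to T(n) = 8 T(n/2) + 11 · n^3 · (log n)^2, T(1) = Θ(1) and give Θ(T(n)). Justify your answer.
T(n) = Θ(n^3 · (log n)^3)

Here log_2 8 = 3 and f(n) = 11 · n^3 · (log n)^2 = Θ(n^(log_2 8) · (log n)^2). This is the extended Case 2 of the master theorem (f matches the critical exponent up to log factors), giving T(n) = Θ(n^(log_2 8) · (log n)^(2+1)) = Θ(n^3 · (log n)^3).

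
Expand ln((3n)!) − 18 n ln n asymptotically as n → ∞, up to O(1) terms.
ln((3n)!) − 18 n ln n = −15 n ln n + 3(ln 3 − 1) n + (1/2) ln(2π·3n) + O(1/n)

Stirling: ln((3n)!) = 3n ln(3n) − 3n + (1/2) ln(2π·3n) + O(1/n).
Expand 3n ln(3n) = 3n (ln n + ln 3) = 3n ln n + 3n ln 3.
Subtract 18n ln n: leading term is (3 − 18) n ln n = −15 n ln n. The next term is 3n ln 3 − 3n = 3(ln 3 − 1) n. Then the (1/2) ln(2π·3n) correction.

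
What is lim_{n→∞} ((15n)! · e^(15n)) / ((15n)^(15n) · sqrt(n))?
lim = sqrt(2π·15)

Stirling: (15n)! ~ sqrt(2π·15n) · (15n/e)^(15n). Hence
  (15n)! · e^(15n) / (15n)^(15n) ~ sqrt(2π·15n).
Dividing by sqrt(n): sqrt(2π·15n) / sqrt(n) = sqrt(2π·15) · n^((1−1)/2), so the limit is sqrt(2π·15).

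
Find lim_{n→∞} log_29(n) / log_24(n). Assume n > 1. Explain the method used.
lim = ln(24) / ln(29) = log_29(24)

Change of base: log_29(n) = ln n / ln 29 and log_24(n) = ln n / ln 24. The ratio is (ln n / ln 29) · (ln 24 / ln n) = ln 24 / ln 29, a constant independent of n. So the limit is ln 24 / ln 29 = log_29(24).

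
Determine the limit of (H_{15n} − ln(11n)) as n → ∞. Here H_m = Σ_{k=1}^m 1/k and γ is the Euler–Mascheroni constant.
lim = ln(15/11) + γ

By Euler-Maclaurin, H_m = ln m + γ + O(1/m). So
  H_{15n} − ln(11n) = ln(15n) + γ − ln(11n) + O(1/n)
                       = ln(15/11) + γ + O(1/n).
Hence the limit is ln(15/11) + γ.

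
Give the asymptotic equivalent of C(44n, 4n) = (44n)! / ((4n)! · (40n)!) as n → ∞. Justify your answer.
C(44n, 4n) ~ (285311670611/10000000000)^(4n) · sqrt(11/(20π·4n))

Write N = 4n. Apply Stirling to each factorial:
  (11N)! ~ sqrt(2π·11N) · (11N/e)^(11N),
  N! ~ sqrt(2π N) · (N/e)^N,
  (10N)! ~ sqrt(2π·10N) · (10N/e)^(10N).
The exponential factors combine to (11N)^(11N) / (N^N · (10N)^(10N)) = 11^(11N)/10^(10N) = (11^11/10^10)^N = (285311670611/10000000000)^N.
The square-root prefactors combine to sqrt(2π·11N) / (sqrt(2π N)·sqrt(2π·10N)) = sqrt(11 / (2π·10·N)) = sqrt(11/(20π·4n)).
Substituting N = 4n: C(44n, 4n) ~ (285311670611/10000000000)^(4n) · sqrt(11/(20π·4n)).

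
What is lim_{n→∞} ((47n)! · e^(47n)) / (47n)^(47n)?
lim = ∞

Stirling: (47n)! ~ sqrt(2π·47n) · (47n/e)^(47n). Hence
  (47n)! · e^(47n) / (47n)^(47n) ~ sqrt(2π·47n) = sqrt(2π·47) · sqrt(n) → ∞.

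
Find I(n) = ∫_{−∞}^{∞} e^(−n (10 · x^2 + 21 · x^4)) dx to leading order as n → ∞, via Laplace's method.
I(n) ~ sqrt(π/(10n))

φ(x) = 10 · x^2 + 21 · x^4 has its unique global minimum at x* = 0 (since φ'(x) = 20x + 84x^3 = 0 only at x = 0 for real x with both coefficients positive, and φ → ∞ as |x| → ∞). At x* = 0, φ(0) = 0 and φ''(0) = 20. Laplace's method then gives
  I(n) ~ sqrt(2π / (n · φ''(0))) · e^(−n φ(0)) = sqrt(2π / (20n)) = sqrt(π/(10n)).
The 21 · x^4 term contributes only at subleading order (an O(1/n) relative correction).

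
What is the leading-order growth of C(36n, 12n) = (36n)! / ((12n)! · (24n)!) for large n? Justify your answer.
C(36n, 12n) ~ (27/4)^(12n) · sqrt(3/(4π·12n))

Write N = 12n. Apply Stirling to each factorial:
  (3N)! ~ sqrt(2π·3N) · (3N/e)^(3N),
  N! ~ sqrt(2π N) · (N/e)^N,
  (2N)! ~ sqrt(2π·2N) · (2N/e)^(2N).
The exponential factors combine to (3N)^(3N) / (N^N · (2N)^(2N)) = 3^(3N)/2^(2N) = (3^3/2^2)^N = (27/4)^N.
The square-root prefactors combine to sqrt(2π·3N) / (sqrt(2π N)·sqrt(2π·2N)) = sqrt(3 / (2π·2·N)) = sqrt(3/(4π·12n)).
Substituting N = 12n: C(36n, 12n) ~ (27/4)^(12n) · sqrt(3/(4π·12n)).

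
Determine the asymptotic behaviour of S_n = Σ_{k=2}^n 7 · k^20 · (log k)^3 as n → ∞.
S_n ~ n^21 · (log n)^3 / 3

By integral comparison, S_n = ∫_1^n 7 · x^20 · (log x)^3 dx + O(n^20 · (log n)^3). For the integral, the leading term of ∫_1^n x^20 (log x)^3 dx is n^21/21 · (log n)^3 (by repeated integration by parts; each step lowers the log-exponent and produces a relatively O(1/log n) correction). Hence S_n ~ n^21 · (log n)^3 / 3.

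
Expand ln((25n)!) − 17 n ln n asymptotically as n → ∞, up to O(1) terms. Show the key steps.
ln((25n)!) − 17 n ln n = 8 n ln n + 25(ln 25 − 1) n + (1/2) ln(2π·25n) + O(1/n)

Stirling: ln((25n)!) = 25n ln(25n) − 25n + (1/2) ln(2π·25n) + O(1/n).
Expand 25n ln(25n) = 25n (ln n + ln 25) = 25n ln n + 25n ln 25.
Subtract 17n ln n: leading term is (25 − 17) n ln n = 8 n ln n. The next term is 25n ln 25 − 25n = 25(ln 25 − 1) n. Then the (1/2) ln(2π·25n) correction.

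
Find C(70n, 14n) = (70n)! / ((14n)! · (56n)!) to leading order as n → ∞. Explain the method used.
C(70n, 14n) ~ (3125/256)^(14n) · sqrt(5/(8π·14n))

Write N = 14n. Apply Stirling to each factorial:
  (5N)! ~ sqrt(2π·5N) · (5N/e)^(5N),
  N! ~ sqrt(2π N) · (N/e)^N,
  (4N)! ~ sqrt(2π·4N) · (4N/e)^(4N).
The exponential factors combine to (5N)^(5N) / (N^N · (4N)^(4N)) = 5^(5N)/4^(4N) = (5^5/4^4)^N = (3125/256)^N.
The square-root prefactors combine to sqrt(2π·5N) / (sqrt(2π N)·sqrt(2π·4N)) = sqrt(5 / (2π·4·N)) = sqrt(5/(8π·14n)).
Substituting N = 14n: C(70n, 14n) ~ (3125/256)^(14n) · sqrt(5/(8π·14n)).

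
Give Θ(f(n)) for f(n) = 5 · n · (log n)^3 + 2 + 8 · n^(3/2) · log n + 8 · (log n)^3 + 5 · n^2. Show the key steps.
f(n) ∈ Θ(n^2)

Compare the terms by growth order. For large n, n^a · (log n)^b dominates n^a' · (log n)^b' iff a > a', or (a = a' and b > b'). Ranking the 5 terms shows the dominant one is 5 · n^2. Hence f(n) ∈ Θ(n^2).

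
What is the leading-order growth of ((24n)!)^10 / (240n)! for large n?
((24n)!)^10/(240n)! ~ ((2π·24n)^(9/2) / sqrt(10)) · 10^(−10·24n)  →  0

Write N = 24n. Stirling: N! ~ sqrt(2π N)(N/e)^N and (10N)! ~ sqrt(2π·10N)·(10N/e)^(10N).
  (N!)^10/(10N)! ~ (2π N)^(10/2) (N/e)^(10N) / [sqrt(2π·10N) (10N/e)^(10N)]
     = (2π N)^(10/2) / sqrt(2π·10N) · (N/(10N))^(10N)
     = (2π N)^((10−1)/2) / sqrt(10) · 10^(−10N).
Since 10^10 > 1, the factor 10^(−10N) decays exponentially, so the ratio → 0. Substituting N = 24n gives the stated form.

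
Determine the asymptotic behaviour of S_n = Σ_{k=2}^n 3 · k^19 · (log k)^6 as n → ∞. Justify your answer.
S_n ~ 3 · n^20 · (log n)^6 / 20

By integral comparison, S_n = ∫_1^n 3 · x^19 · (log x)^6 dx + O(n^19 · (log n)^6). For the integral, the leading term of ∫_1^n x^19 (log x)^6 dx is n^20/20 · (log n)^6 (by repeated integration by parts; each step lowers the log-exponent and produces a relatively O(1/log n) correction). Hence S_n ~ 3 · n^20 · (log n)^6 / 20.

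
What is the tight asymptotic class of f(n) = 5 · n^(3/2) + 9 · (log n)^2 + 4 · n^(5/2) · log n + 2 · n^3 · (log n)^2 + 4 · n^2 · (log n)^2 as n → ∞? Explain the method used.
f(n) ∈ Θ(n^3 · (log n)^2)

Compare the terms by growth order. For large n, n^a · (log n)^b dominates n^a' · (log n)^b' iff a > a', or (a = a' and b > b'). Ranking the 5 terms shows the dominant one is 2 · n^3 · (log n)^2. Hence f(n) ∈ Θ(n^3 · (log n)^2).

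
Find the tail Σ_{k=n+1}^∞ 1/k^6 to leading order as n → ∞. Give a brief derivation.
Σ_{k>n} 1/k^6 ~ 1/(5 · n^5)

Compare to the integral: ∫_{n}^∞ x^(−6) dx = [−x^(−5)/5]_{n}^∞ = 1/((6−1)·n^5). Euler-Maclaurin then gives
  Σ_{k>n} 1/k^6 = ∫_{n}^∞ dx/x^6 − 1/(2·n^6) + O(1/n^7).
(Equivalently this is ζ(6) − Σ_{k≤n} 1/k^6.)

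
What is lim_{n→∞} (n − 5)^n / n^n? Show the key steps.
lim = e^(−5)

Rewrite as (1 − 5/n)^(n). By the standard limit (1 + x/n)^n → e^x, we have (1 − 5/n)^n → e^(−5), and raising to the 1st power gives e^(−5).
More precisely, ln[(1 − 5/n)^(n)] = n · ln(1 − 5/n) = n · (-5/n + O(1/n^2)) = -5 + O(1/n) → -5.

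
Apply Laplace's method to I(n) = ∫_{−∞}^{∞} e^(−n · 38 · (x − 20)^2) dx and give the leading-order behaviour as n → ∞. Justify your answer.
I(n) = sqrt(π/(38n))

Here φ(x) = 38 · (x − 20)^2 has its unique minimum at x* = 20 with φ(x*) = 0 and φ''(x*) = 76. Laplace's method gives
  I(n) ~ e^(−n φ(x*)) · sqrt(2π / (n · φ''(x*))) = sqrt(2π / (76n)) = sqrt(π/(38n)).
This is exact: substituting u = (x − 20)·sqrt(38n) gives I(n) = (1/sqrt(38n)) ∫_{−∞}^{∞} e^(−u^2) du = sqrt(π/(38n)).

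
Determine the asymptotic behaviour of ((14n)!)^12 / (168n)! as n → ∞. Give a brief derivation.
((14n)!)^12/(168n)! ~ ((2π·14n)^(11/2) / sqrt(12)) · 12^(−12·14n)  →  0

Write N = 14n. Stirling: N! ~ sqrt(2π N)(N/e)^N and (12N)! ~ sqrt(2π·12N)·(12N/e)^(12N).
  (N!)^12/(12N)! ~ (2π N)^(12/2) (N/e)^(12N) / [sqrt(2π·12N) (12N/e)^(12N)]
     = (2π N)^(12/2) / sqrt(2π·12N) · (N/(12N))^(12N)
     = (2π N)^((12−1)/2) / sqrt(12) · 12^(−12N).
Since 12^12 > 1, the factor 12^(−12N) decays exponentially, so the ratio → 0. Substituting N = 14n gives the stated form.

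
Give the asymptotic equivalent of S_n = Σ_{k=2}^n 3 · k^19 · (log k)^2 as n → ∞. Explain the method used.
S_n ~ 3 · n^20 · (log n)^2 / 20

By integral comparison, S_n = ∫_1^n 3 · x^19 · (log x)^2 dx + O(n^19 · (log n)^2). For the integral, the leading term of ∫_1^n x^19 (log x)^2 dx is n^20/20 · (log n)^2 (by repeated integration by parts; each step lowers the log-exponent and produces a relatively O(1/log n) correction). Hence S_n ~ 3 · n^20 · (log n)^2 / 20.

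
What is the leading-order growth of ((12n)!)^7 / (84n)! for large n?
((12n)!)^7/(84n)! ~ ((2π·12n)^(6/2) / sqrt(7)) · 7^(−7·12n)  →  0

Write N = 12n. Stirling: N! ~ sqrt(2π N)(N/e)^N and (7N)! ~ sqrt(2π·7N)·(7N/e)^(7N).
  (N!)^7/(7N)! ~ (2π N)^(7/2) (N/e)^(7N) / [sqrt(2π·7N) (7N/e)^(7N)]
     = (2π N)^(7/2) / sqrt(2π·7N) · (N/(7N))^(7N)
     = (2π N)^((7−1)/2) / sqrt(7) · 7^(−7N).
Since 7^7 > 1, the factor 7^(−7N) decays exponentially, so the ratio → 0. Substituting N = 12n gives the stated form.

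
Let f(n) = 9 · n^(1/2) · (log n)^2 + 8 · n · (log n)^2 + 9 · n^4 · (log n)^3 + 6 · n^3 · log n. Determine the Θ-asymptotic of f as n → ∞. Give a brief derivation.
f(n) ∈ Θ(n^4 · (log n)^3)

Compare the terms by growth order. For large n, n^a · (log n)^b dominates n^a' · (log n)^b' iff a > a', or (a = a' and b > b'). Ranking the 4 terms shows the dominant one is 9 · n^4 · (log n)^3. Hence f(n) ∈ Θ(n^4 · (log n)^3).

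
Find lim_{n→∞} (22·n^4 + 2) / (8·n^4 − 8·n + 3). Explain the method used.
lim = 22/8 = 11/4

For large n the leading n^4 terms dominate both numerator and denominator. Dividing top and bottom by n^4, every other term tends to 0, leaving 22/8 = 11/4.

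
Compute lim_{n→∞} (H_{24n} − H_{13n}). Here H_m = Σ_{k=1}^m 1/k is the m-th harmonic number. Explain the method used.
lim = ln(24/13)

Euler-Maclaurin gives H_m = ln m + γ + 1/(2m) + O(1/m^2). The γ and O(1/m) terms cancel in the difference:
  H_{24n} − H_{13n} = ln(24n) − ln(13n) + O(1/n) = ln(24/13) + O(1/n).
Hence the limit is ln(24/13).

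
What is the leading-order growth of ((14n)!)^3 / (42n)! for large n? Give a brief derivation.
((14n)!)^3/(42n)! ~ ((2π·14n)^(2/2) / sqrt(3)) · 3^(−3·14n)  →  0

Write N = 14n. Stirling: N! ~ sqrt(2π N)(N/e)^N and (3N)! ~ sqrt(2π·3N)·(3N/e)^(3N).
  (N!)^3/(3N)! ~ (2π N)^(3/2) (N/e)^(3N) / [sqrt(2π·3N) (3N/e)^(3N)]
     = (2π N)^(3/2) / sqrt(2π·3N) · (N/(3N))^(3N)
     = (2π N)^((3−1)/2) / sqrt(3) · 3^(−3N).
Since 3^3 > 1, the factor 3^(−3N) decays exponentially, so the ratio → 0. Substituting N = 14n gives the stated form.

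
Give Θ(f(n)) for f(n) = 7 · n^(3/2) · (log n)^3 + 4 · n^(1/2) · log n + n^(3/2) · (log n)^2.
f(n) ∈ Θ(n^(3/2) · (log n)^3)

Compare the terms by growth order. For large n, n^a · (log n)^b dominates n^a' · (log n)^b' iff a > a', or (a = a' and b > b'). Ranking the 3 terms shows the dominant one is 7 · n^(3/2) · (log n)^3. Hence f(n) ∈ Θ(n^(3/2) · (log n)^3).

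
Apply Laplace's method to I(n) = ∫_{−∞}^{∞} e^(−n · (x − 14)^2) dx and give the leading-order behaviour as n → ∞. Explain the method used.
I(n) = sqrt(π/n)

Here φ(x) = (x − 14)^2 has its unique minimum at x* = 14 with φ(x*) = 0 and φ''(x*) = 2. Laplace's method gives
  I(n) ~ e^(−n φ(x*)) · sqrt(2π / (n · φ''(x*))) = sqrt(2π / (2n)) = sqrt(π/n).
This is exact: substituting u = (x − 14)·sqrt(n) gives I(n) = (1/sqrt(n)) ∫_{−∞}^{∞} e^(−u^2) du = sqrt(π/n).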